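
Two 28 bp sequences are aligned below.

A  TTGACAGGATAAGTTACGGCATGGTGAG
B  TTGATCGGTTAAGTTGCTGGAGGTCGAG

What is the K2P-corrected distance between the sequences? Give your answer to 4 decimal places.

0.4197

Of 28 sites, 3 differences are transitions and 6 are transversions, so P = 3/28 ≈ 0.107143 and Q = 6/28 ≈ 0.214286.
Under the Kimura two-parameter model, d = −½ ln(1 − 2P − Q) − ¼ ln(1 − 2Q).
1 − 2P − Q = 0.571428, giving −½ ln(0.571428) = 0.279808.
1 − 2Q = 0.571428, giving −¼ ln(0.571428) = 0.139904.
d = 0.279808 + 0.139904 = 0.419712.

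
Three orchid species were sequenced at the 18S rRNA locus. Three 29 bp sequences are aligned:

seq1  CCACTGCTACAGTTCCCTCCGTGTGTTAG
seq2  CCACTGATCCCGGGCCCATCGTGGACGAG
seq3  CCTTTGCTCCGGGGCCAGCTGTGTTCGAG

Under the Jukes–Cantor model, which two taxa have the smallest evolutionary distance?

seq1–seq2: 11/29 differ, p = 0.379, d = 0.529.
seq1–seq3: 12/29 differ, p = 0.414, d = 0.602.
seq2–seq3: 10/29 differ, p = 0.345, d = 0.462.
The smallest distance is between seq2 and seq3.

seq2 and seq3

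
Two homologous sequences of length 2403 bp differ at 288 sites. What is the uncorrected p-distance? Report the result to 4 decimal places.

0.1199

p = 288/2403 = 0.119850… ≈ 0.1199 (to 4 d.p.).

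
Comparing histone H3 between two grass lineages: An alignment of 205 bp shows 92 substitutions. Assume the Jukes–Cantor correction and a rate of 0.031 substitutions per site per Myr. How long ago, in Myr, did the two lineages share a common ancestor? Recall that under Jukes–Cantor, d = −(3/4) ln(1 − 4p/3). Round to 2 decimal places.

p = 92/205 ≈ 0.44878.
d = −(3/4) ln(1 − 4p/3) = −0.75 ln(1 − 0.598373) = −0.75 ln(0.401627)
  = −0.75 × (-0.912231) = 0.684173 substitutions/site.
Under a molecular clock d = 2μt, so t = d/(2μ) = 0.684173 / (2 × 0.031) = 11.04 Myr.

11.04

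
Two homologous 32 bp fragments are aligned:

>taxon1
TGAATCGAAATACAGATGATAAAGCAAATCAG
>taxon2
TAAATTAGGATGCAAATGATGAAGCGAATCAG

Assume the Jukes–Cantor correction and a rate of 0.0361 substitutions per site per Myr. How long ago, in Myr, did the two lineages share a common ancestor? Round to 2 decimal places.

The sequences differ at 9 of 32 sites (2, 6, 7, 8, 9, 12, 15, 21, 26), so p = 9/32 = 0.28125.
d = −(3/4) ln(1 − 4p/3) = −0.75 ln(1 − 0.375) = −0.75 ln(0.625)
  = −0.75 × (-0.470004) = 0.352503 substitutions/site.
Under a molecular clock d = 2μt, so t = d/(2μ) = 0.352503 / (2 × 0.0361) = 4.88 Myr.

4.88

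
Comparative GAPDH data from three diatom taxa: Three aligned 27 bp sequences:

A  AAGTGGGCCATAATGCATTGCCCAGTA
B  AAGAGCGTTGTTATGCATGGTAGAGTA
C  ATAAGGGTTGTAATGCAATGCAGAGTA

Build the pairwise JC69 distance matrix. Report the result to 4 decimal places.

A–B: 10/27 sites differ → p ≈ 0.37037, d = −0.75 ln(1 − 0.493827) = 0.510658 ≈ 0.5107.
A–C: 9/27 sites differ → p ≈ 0.333333, d = −0.75 ln(1 − 0.444444) = 0.440839 ≈ 0.4408.
B–C: 7/27 sites differ → p ≈ 0.259259, d = −0.75 ln(1 − 0.345679) = 0.318118 ≈ 0.3181.

d(A,B) = 0.5107, d(A,C) = 0.4408, d(B,C) = 0.3181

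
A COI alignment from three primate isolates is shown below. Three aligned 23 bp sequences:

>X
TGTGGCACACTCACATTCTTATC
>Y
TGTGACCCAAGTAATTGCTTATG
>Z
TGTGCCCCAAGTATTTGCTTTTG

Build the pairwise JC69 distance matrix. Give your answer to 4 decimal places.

X–Y: 9/23 sites differ → p ≈ 0.391304, d = −0.75 ln(1 − 0.521739) = 0.553199 ≈ 0.5532.
X–Z: 10/23 sites differ → p ≈ 0.434783, d = −0.75 ln(1 − 0.579711) = 0.650110 ≈ 0.6501.
Y–Z: 3/23 sites differ → p ≈ 0.130435, d = −0.75 ln(1 − 0.173913) = 0.143291 ≈ 0.1433.

d(X,Y) = 0.5532, d(X,Z) = 0.6501, d(Y,Z) = 0.1433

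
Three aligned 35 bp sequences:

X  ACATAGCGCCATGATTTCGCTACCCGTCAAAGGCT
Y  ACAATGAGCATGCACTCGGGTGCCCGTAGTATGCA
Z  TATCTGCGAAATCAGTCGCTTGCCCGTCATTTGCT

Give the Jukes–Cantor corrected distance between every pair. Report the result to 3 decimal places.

X–Y: 17/35 sites differ → p ≈ 0.485714, d = −0.75 ln(1 − 0.647619) = 0.782282 ≈ 0.782.
X–Z: 17/35 sites differ → p ≈ 0.485714, d = −0.75 ln(1 − 0.647619) = 0.782282 ≈ 0.782.
Y–Z: 15/35 sites differ → p ≈ 0.428571, d = −0.75 ln(1 − 0.571428) = 0.635472 ≈ 0.635.

d(X,Y) = 0.782, d(X,Z) = 0.782, d(Y,Z) = 0.635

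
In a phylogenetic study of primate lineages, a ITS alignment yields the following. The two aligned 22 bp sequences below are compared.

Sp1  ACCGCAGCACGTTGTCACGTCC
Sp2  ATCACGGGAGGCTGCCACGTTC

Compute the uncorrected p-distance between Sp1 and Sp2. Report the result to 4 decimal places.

0.3636

The sequences differ at 8 of 22 positions (sites 2, 4, 6, 8, 10, 12, 15, 21).
p = 8/22 = 0.363636… ≈ 0.3636 (to 4 d.p.).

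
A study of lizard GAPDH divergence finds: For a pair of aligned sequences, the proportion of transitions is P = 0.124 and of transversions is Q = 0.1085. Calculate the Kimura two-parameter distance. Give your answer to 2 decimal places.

0.28

Under the Kimura two-parameter model, d = −½ ln(1 − 2P − Q) − ¼ ln(1 − 2Q).
1 − 2P − Q = 0.6435, giving −½ ln(0.6435) = 0.220417.
1 − 2Q = 0.783, giving −¼ ln(0.783) = 0.061156.
d = 0.220417 + 0.061156 = 0.281573.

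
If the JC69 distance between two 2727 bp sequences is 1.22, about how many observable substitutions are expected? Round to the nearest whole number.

Invert JC69: p = (3/4)(1 − e^(−4d/3)) = 0.75 × (1 − e^(-1.626667)) = 0.75 × (1 − 0.196584) = 0.602562.
Expected differing sites = pL ≈ 0.602562 × 2727 = 1643.186574 ≈ 1643.

1643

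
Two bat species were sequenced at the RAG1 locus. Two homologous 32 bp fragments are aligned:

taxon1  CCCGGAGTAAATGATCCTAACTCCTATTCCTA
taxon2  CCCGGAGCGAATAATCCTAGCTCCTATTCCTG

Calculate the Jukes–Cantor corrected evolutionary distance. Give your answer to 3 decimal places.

The sequences differ at 5 of 32 sites (8, 9, 13, 20, 32), so p = 5/32 = 0.15625.
d = −(3/4) ln(1 − 4p/3) = −0.75 ln(1 − 0.208333) = −0.75 ln(0.791667)
  = −0.75 × (-0.233614) = 0.175211 substitutions/site.

0.175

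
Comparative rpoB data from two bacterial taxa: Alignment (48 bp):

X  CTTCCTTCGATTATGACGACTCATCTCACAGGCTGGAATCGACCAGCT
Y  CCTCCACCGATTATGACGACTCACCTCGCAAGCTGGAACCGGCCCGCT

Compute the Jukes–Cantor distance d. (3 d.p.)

0.216

The sequences differ at 9 of 48 sites (2, 6, 7, 24, 28, 31, 39, 42, 45), so p = 9/48 = 0.1875.
d = −(3/4) ln(1 − 4p/3) = −0.75 ln(1 − 0.25) = −0.75 ln(0.75)
  = −0.75 × (-0.287682) = 0.215762 substitutions/site.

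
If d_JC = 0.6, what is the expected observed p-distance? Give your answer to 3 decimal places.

0.413

p = (3/4)(1 − e^(−4d/3)) = 0.75 × (1 − e^(-0.8)) = 0.75 × (1 − 0.449329) = 0.413003.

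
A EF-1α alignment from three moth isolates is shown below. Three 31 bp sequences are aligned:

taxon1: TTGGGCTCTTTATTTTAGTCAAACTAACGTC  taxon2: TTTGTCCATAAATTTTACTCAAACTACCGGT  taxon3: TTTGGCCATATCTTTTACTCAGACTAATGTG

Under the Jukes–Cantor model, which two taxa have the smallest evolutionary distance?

taxon2 and taxon3

taxon1–taxon2: 10/31 differ, p = 0.323, d = 0.422.
taxon1–taxon3: 9/31 differ, p = 0.290, d = 0.367.
taxon2–taxon3: 8/31 differ, p = 0.258, d = 0.316.
The smallest distance is between taxon2 and taxon3.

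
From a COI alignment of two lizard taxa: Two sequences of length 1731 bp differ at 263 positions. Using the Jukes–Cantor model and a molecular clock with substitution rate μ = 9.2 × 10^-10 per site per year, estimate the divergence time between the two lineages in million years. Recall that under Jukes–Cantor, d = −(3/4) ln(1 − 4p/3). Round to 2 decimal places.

92.27

p = 263/1731 ≈ 0.151935.
d = −(3/4) ln(1 − 4p/3) = −0.75 ln(1 − 0.20258) = −0.75 ln(0.79742)
  = −0.75 × (-0.226374) = 0.169781 substitutions/site.
Under a molecular clock d = 2μt, so t = d/(2μ) = 0.169781 / (2 × 9.2 × 10^-10) = 92.27 million years.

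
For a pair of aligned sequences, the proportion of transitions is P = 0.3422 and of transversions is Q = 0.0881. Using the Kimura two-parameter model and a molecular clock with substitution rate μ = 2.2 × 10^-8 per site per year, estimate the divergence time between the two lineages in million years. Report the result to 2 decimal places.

17.93

Under the Kimura two-parameter model, d = −½ ln(1 − 2P − Q) − ¼ ln(1 − 2Q).
1 − 2P − Q = 0.2275, giving −½ ln(0.2275) = 0.740303.
1 − 2Q = 0.8238, giving −¼ ln(0.8238) = 0.048457.
d = 0.740303 + 0.048457 = 0.788760.
Under a molecular clock d = 2μt, so t = d/(2μ) = 0.788760 / (2 × 2.2 × 10^-8) = 17.93 million years.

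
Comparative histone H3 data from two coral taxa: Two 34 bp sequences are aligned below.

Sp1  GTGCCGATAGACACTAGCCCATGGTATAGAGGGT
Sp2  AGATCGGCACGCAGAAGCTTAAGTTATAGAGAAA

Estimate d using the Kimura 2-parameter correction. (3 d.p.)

Of 34 sites, 10 differences are transitions and 7 are transversions, so P = 10/34 ≈ 0.294118 and Q = 7/34 ≈ 0.205882.
Under the Kimura two-parameter model, d = −½ ln(1 − 2P − Q) − ¼ ln(1 − 2Q).
1 − 2P − Q = 0.205882, giving −½ ln(0.205882) = 0.790226.
1 − 2Q = 0.588236, giving −¼ ln(0.588236) = 0.132657.
d = 0.790226 + 0.132657 = 0.922883.

0.923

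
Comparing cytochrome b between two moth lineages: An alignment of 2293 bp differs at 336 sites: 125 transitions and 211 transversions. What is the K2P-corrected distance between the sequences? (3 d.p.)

P = 125/2293 ≈ 0.054514 and Q = 211/2293 ≈ 0.092019.
Under the Kimura two-parameter model, d = −½ ln(1 − 2P − Q) − ¼ ln(1 − 2Q).
1 − 2P − Q = 0.798953, giving −½ ln(0.798953) = 0.112227.
1 − 2Q = 0.815962, giving −¼ ln(0.815962) = 0.050847.
d = 0.112227 + 0.050847 = 0.163074.

0.163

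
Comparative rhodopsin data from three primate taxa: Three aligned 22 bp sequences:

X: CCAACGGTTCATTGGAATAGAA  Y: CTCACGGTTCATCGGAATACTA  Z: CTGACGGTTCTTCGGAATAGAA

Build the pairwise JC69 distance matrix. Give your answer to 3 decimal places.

X–Y: 5/22 sites differ → p ≈ 0.227273, d = −0.75 ln(1 − 0.303031) = 0.270761 ≈ 0.271.
X–Z: 4/22 sites differ → p ≈ 0.181818, d = −0.75 ln(1 − 0.242424) = 0.208224 ≈ 0.208.
Y–Z: 4/22 sites differ → p ≈ 0.181818, d = −0.75 ln(1 − 0.242424) = 0.208224 ≈ 0.208.

d(X,Y) = 0.271, d(X,Z) = 0.208, d(Y,Z) = 0.208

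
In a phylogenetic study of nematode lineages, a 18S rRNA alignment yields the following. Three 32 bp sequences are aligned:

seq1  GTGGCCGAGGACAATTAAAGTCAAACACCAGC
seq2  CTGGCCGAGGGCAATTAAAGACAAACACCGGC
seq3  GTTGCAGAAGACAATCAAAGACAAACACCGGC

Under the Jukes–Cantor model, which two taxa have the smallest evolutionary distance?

seq1 and seq2

seq1–seq2: 4/32 differ, p = 0.125, d = 0.137.
seq1–seq3: 6/32 differ, p = 0.188, d = 0.216.
seq2–seq3: 6/32 differ, p = 0.188, d = 0.216.
The smallest distance is between seq1 and seq2.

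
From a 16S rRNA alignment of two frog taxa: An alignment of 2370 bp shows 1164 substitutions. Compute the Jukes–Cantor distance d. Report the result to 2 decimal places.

0.80

p = 1164/2370 ≈ 0.491139.
d = −(3/4) ln(1 − 4p/3) = −0.75 ln(1 − 0.654852) = −0.75 ln(0.345148)
  = −0.75 × (-1.063782) = 0.797837 substitutions/site.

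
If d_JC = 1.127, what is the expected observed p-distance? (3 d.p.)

0.583

p = (3/4)(1 − e^(−4d/3)) = 0.75 × (1 − e^(-1.502667)) = 0.75 × (1 − 0.222536) = 0.583098.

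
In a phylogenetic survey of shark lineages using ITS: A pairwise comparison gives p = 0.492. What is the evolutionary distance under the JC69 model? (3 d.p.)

d = −(3/4) ln(1 − 4p/3) = −0.75 ln(1 − 0.656) = −0.75 ln(0.344)
  = −0.75 × (-1.067114) = 0.800336 substitutions/site.

0.800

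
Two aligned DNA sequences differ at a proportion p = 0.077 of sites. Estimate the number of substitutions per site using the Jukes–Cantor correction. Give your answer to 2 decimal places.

0.08

d = −(3/4) ln(1 − 4p/3) = −0.75 ln(1 − 0.102667) = −0.75 ln(0.897333)
  = −0.75 × (-0.108328) = 0.081246 substitutions/site.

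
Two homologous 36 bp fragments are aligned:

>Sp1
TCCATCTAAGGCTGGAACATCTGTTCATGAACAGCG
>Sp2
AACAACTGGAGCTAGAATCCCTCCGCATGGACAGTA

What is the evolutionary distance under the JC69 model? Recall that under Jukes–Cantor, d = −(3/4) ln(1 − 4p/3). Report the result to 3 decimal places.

0.673

The sequences differ at 16 of 36 sites, so p = 16/36 ≈ 0.444444.
d = −(3/4) ln(1 − 4p/3) = −0.75 ln(1 − 0.592592) = −0.75 ln(0.407408)
  = −0.75 × (-0.897940) = 0.673455 substitutions/site.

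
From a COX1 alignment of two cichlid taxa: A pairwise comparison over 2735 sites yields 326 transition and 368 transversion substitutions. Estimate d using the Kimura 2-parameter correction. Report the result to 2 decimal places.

P = 326/2735 ≈ 0.119196 and Q = 368/2735 ≈ 0.134552.
Under the Kimura two-parameter model, d = −½ ln(1 − 2P − Q) − ¼ ln(1 − 2Q).
1 − 2P − Q = 0.627056, giving −½ ln(0.627056) = 0.233360.
1 − 2Q = 0.730896, giving −¼ ln(0.730896) = 0.078371.
d = 0.233360 + 0.078371 = 0.311731.

0.31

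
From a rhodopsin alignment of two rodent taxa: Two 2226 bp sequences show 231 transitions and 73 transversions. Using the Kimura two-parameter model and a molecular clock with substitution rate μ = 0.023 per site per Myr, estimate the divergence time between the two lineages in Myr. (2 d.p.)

P = 231/2226 ≈ 0.103774 and Q = 73/2226 ≈ 0.032794.
Under the Kimura two-parameter model, d = −½ ln(1 − 2P − Q) − ¼ ln(1 − 2Q).
1 − 2P − Q = 0.759658, giving −½ ln(0.759658) = 0.137443.
1 − 2Q = 0.934412, giving −¼ ln(0.934412) = 0.016959.
d = 0.137443 + 0.016959 = 0.154402.
Under a molecular clock d = 2μt, so t = d/(2μ) = 0.154402 / (2 × 0.023) = 3.36 Myr.

3.36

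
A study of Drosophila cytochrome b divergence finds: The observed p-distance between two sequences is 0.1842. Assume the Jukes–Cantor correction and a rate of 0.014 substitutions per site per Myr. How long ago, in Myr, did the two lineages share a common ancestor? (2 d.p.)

d = −(3/4) ln(1 − 4p/3) = −0.75 ln(1 − 0.2456) = −0.75 ln(0.7544)
  = −0.75 × (-0.281833) = 0.211375 substitutions/site.
Under a molecular clock d = 2μt, so t = d/(2μ) = 0.211375 / (2 × 0.014) = 7.55 Myr.

7.55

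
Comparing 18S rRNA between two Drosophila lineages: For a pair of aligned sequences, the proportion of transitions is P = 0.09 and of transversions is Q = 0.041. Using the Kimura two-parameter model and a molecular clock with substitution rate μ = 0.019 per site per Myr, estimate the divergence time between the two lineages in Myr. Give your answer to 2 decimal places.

Under the Kimura two-parameter model, d = −½ ln(1 − 2P − Q) − ¼ ln(1 − 2Q).
1 − 2P − Q = 0.779, giving −½ ln(0.779) = 0.124872.
1 − 2Q = 0.918, giving −¼ ln(0.918) = 0.021389.
d = 0.124872 + 0.021389 = 0.146261.
Under a molecular clock d = 2μt, so t = d/(2μ) = 0.146261 / (2 × 0.019) = 3.85 Myr.

3.85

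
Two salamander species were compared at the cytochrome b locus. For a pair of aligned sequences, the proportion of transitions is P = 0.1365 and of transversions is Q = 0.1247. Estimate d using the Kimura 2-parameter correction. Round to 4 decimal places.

Under the Kimura two-parameter model, d = −½ ln(1 − 2P − Q) − ¼ ln(1 − 2Q).
1 − 2P − Q = 0.6023, giving −½ ln(0.6023) = 0.253500.
1 − 2Q = 0.7506, giving −¼ ln(0.7506) = 0.071721.
d = 0.253500 + 0.071721 = 0.325221.

0.3252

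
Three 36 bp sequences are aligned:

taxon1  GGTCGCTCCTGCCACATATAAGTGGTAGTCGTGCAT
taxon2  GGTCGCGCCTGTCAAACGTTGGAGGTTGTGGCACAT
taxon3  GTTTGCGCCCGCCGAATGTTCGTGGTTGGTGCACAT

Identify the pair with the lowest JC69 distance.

taxon1–taxon2: 12/36 differ, p = 0.333, d = 0.441.
taxon1–taxon3: 14/36 differ, p = 0.389, d = 0.548.
taxon2–taxon3: 10/36 differ, p = 0.278, d = 0.347.
The smallest distance is between taxon2 and taxon3.

taxon2 and taxon3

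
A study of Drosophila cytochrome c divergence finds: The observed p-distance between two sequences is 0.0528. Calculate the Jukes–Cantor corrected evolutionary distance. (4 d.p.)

d = −(3/4) ln(1 − 4p/3) = −0.75 ln(1 − 0.0704) = −0.75 ln(0.9296)
  = −0.75 × (-0.073001) = 0.054751 substitutions/site.

0.0548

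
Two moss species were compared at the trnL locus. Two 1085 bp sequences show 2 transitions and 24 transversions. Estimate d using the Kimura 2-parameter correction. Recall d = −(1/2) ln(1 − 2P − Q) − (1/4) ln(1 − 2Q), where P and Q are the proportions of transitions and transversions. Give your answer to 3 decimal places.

0.024

P = 2/1085 ≈ 0.001843 and Q = 24/1085 ≈ 0.02212.
Under the Kimura two-parameter model, d = −½ ln(1 − 2P − Q) − ¼ ln(1 − 2Q).
1 − 2P − Q = 0.974194, giving −½ ln(0.974194) = 0.013072.
1 − 2Q = 0.95576, giving −¼ ln(0.95576) = 0.011312.
d = 0.013072 + 0.011312 = 0.024384.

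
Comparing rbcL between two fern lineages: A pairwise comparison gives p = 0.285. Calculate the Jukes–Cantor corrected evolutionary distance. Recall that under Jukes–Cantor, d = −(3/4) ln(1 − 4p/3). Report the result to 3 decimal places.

d = −(3/4) ln(1 − 4p/3) = −0.75 ln(1 − 0.38) = −0.75 ln(0.62)
  = −0.75 × (-0.478036) = 0.358527 substitutions/site.

0.359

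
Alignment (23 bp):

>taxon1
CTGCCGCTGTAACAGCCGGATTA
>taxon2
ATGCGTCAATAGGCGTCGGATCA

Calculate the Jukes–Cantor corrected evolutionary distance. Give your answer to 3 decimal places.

The sequences differ at 10 of 23 sites (1, 5, 6, 8, 9, 12, 13, 14, 16, 22), so p = 10/23 ≈ 0.434783.
d = −(3/4) ln(1 − 4p/3) = −0.75 ln(1 − 0.579711) = −0.75 ln(0.420289)
  = −0.75 × (-0.866813) = 0.650110 substitutions/site.

0.650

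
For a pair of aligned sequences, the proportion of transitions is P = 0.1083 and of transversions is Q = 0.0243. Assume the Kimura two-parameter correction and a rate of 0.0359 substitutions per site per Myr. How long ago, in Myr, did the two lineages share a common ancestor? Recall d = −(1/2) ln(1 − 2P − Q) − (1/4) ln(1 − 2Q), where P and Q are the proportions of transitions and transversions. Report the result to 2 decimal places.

2.09

Under the Kimura two-parameter model, d = −½ ln(1 − 2P − Q) − ¼ ln(1 − 2Q).
1 − 2P − Q = 0.7591, giving −½ ln(0.7591) = 0.137811.
1 − 2Q = 0.9514, giving −¼ ln(0.9514) = 0.012455.
d = 0.137811 + 0.012455 = 0.150266.
Under a molecular clock d = 2μt, so t = d/(2μ) = 0.150266 / (2 × 0.0359) = 2.09 Myr.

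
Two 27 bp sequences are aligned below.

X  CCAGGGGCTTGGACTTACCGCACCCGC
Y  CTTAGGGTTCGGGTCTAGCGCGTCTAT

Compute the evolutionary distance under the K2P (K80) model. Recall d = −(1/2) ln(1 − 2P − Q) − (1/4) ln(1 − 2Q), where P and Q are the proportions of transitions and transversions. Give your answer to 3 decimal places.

1.688

Of 27 sites, 12 differences are transitions and 2 are transversions, so P = 12/27 ≈ 0.444444 and Q = 2/27 ≈ 0.074074.
Under the Kimura two-parameter model, d = −½ ln(1 − 2P − Q) − ¼ ln(1 − 2Q).
1 − 2P − Q = 0.037038, giving −½ ln(0.037038) = 1.647905.
1 − 2Q = 0.851852, giving −¼ ln(0.851852) = 0.040086.
d = 1.647905 + 0.040086 = 1.687991.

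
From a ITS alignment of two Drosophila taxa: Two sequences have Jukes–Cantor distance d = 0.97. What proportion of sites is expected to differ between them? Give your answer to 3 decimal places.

0.544

p = (3/4)(1 − e^(−4d/3)) = 0.75 × (1 − e^(-1.293333)) = 0.75 × (1 − 0.274355) = 0.544234.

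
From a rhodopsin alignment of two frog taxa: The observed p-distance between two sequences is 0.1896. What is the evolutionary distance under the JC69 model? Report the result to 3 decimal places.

0.219

d = −(3/4) ln(1 − 4p/3) = −0.75 ln(1 − 0.2528) = −0.75 ln(0.7472)
  = −0.75 × (-0.291422) = 0.218567 substitutions/site.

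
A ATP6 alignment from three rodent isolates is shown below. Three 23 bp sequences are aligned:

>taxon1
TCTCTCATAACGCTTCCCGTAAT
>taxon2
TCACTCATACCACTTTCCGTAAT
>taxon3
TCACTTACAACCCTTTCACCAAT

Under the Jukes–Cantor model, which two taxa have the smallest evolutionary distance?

taxon1 and taxon2

taxon1–taxon2: 4/23 differ, p = 0.174, d = 0.198.
taxon1–taxon3: 8/23 differ, p = 0.348, d = 0.467.
taxon2–taxon3: 7/23 differ, p = 0.304, d = 0.390.
The smallest distance is between taxon1 and taxon2.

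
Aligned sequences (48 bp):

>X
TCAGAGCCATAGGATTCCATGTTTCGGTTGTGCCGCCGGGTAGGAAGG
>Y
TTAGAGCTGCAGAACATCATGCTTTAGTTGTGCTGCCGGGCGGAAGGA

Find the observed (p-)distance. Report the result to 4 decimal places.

0.3542

The sequences differ at 17 of 48 positions.
p = 17/48 = 0.354166… ≈ 0.3542 (to 4 d.p.).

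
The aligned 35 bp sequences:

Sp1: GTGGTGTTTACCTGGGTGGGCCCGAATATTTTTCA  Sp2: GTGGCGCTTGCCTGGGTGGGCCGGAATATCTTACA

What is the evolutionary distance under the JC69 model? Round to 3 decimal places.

The sequences differ at 6 of 35 sites (5, 7, 10, 23, 30, 33), so p = 6/35 ≈ 0.171429.
d = −(3/4) ln(1 − 4p/3) = −0.75 ln(1 − 0.228572) = −0.75 ln(0.771428)
  = −0.75 × (-0.259512) = 0.194634 substitutions/site.

0.195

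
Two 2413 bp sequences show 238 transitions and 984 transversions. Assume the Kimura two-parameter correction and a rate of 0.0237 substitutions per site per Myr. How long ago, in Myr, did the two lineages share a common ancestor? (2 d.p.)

18.72

P = 238/2413 ≈ 0.098632 and Q = 984/2413 ≈ 0.407791.
Under the Kimura two-parameter model, d = −½ ln(1 − 2P − Q) − ¼ ln(1 − 2Q).
1 − 2P − Q = 0.394945, giving −½ ln(0.394945) = 0.464504.
1 − 2Q = 0.184418, giving −¼ ln(0.184418) = 0.422638.
d = 0.464504 + 0.422638 = 0.887142.
Under a molecular clock d = 2μt, so t = d/(2μ) = 0.887142 / (2 × 0.0237) = 18.72 Myr.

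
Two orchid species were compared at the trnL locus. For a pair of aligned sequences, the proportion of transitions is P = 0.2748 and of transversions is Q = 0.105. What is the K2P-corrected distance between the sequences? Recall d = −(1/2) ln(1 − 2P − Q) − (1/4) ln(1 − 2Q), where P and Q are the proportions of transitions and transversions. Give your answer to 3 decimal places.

Under the Kimura two-parameter model, d = −½ ln(1 − 2P − Q) − ¼ ln(1 − 2Q).
1 − 2P − Q = 0.3454, giving −½ ln(0.3454) = 0.531526.
1 − 2Q = 0.79, giving −¼ ln(0.79) = 0.058931.
d = 0.531526 + 0.058931 = 0.590457.

0.590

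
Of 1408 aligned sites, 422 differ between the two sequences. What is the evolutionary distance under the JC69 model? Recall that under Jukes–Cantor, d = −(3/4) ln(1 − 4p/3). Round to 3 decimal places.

p = 422/1408 ≈ 0.299716.
d = −(3/4) ln(1 − 4p/3) = −0.75 ln(1 − 0.399621) = −0.75 ln(0.600379)
  = −0.75 × (-0.510194) = 0.382646 substitutions/site.

0.383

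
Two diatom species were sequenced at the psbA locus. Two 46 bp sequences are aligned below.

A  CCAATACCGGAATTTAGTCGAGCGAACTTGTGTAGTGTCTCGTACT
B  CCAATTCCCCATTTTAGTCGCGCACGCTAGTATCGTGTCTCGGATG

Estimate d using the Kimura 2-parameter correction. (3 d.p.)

0.391

Of 46 sites, 4 differences are transitions and 10 are transversions, so P = 4/46 ≈ 0.086957 and Q = 10/46 ≈ 0.217391.
Under the Kimura two-parameter model, d = −½ ln(1 − 2P − Q) − ¼ ln(1 − 2Q).
1 − 2P − Q = 0.608695, giving −½ ln(0.608695) = 0.248219.
1 − 2Q = 0.565218, giving −¼ ln(0.565218) = 0.142636.
d = 0.248219 + 0.142636 = 0.390855.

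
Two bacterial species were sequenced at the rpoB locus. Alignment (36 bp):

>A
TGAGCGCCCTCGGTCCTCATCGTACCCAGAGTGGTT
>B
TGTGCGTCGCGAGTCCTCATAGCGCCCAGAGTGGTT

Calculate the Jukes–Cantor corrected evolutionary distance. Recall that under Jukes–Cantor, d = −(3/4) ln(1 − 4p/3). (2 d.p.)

The sequences differ at 9 of 36 sites (3, 7, 9, 10, 11, 12, 21, 23, 24), so p = 9/36 = 0.25.
d = −(3/4) ln(1 − 4p/3) = −0.75 ln(1 − 0.333333) = −0.75 ln(0.666667)
  = −0.75 × (-0.405465) = 0.304099 substitutions/site.

0.30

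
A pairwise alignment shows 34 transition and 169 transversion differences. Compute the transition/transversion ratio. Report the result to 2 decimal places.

R = 34/169 = 0.201183… ≈ 0.20 (to 2 d.p.).

0.20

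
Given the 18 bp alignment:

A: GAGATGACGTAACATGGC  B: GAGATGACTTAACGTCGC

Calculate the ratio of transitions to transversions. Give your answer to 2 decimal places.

Transitions are A↔G and C↔T; transversions are all other mismatches.
Transitions: 1. Transversions: 2.
R = 1/2 = 0.50.

0.50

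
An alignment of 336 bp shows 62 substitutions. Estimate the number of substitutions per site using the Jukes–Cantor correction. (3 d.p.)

0.212

p = 62/336 ≈ 0.184524.
d = −(3/4) ln(1 − 4p/3) = −0.75 ln(1 − 0.246032) = −0.75 ln(0.753968)
  = −0.75 × (-0.282405) = 0.211804 substitutions/site.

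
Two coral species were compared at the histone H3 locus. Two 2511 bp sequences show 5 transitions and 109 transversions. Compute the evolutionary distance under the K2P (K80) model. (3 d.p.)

0.047

P = 5/2511 ≈ 0.001991 and Q = 109/2511 ≈ 0.043409.
Under the Kimura two-parameter model, d = −½ ln(1 − 2P − Q) − ¼ ln(1 − 2Q).
1 − 2P − Q = 0.952609, giving −½ ln(0.952609) = 0.024275.
1 − 2Q = 0.913182, giving −¼ ln(0.913182) = 0.022705.
d = 0.024275 + 0.022705 = 0.046980.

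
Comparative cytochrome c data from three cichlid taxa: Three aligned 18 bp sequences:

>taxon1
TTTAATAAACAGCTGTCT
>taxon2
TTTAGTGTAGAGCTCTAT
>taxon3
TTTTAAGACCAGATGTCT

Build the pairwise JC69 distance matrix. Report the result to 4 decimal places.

taxon1–taxon2: 6/18 sites differ → p ≈ 0.333333, d = −0.75 ln(1 − 0.444444) = 0.440839 ≈ 0.4408.
taxon1–taxon3: 5/18 sites differ → p ≈ 0.277778, d = −0.75 ln(1 − 0.370371) = 0.346968 ≈ 0.3470.
taxon2–taxon3: 9/18 sites differ → p = 0.5, d = −0.75 ln(1 − 0.666667) = 0.823960 ≈ 0.8240.

d(taxon1,taxon2) = 0.4408, d(taxon1,taxon3) = 0.3470, d(taxon2,taxon3) = 0.8240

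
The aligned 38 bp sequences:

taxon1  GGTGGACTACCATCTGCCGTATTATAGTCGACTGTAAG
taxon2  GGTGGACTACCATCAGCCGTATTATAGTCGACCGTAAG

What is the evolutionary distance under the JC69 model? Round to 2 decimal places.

The sequences differ at 2 of 38 sites (15, 33), so p = 2/38 ≈ 0.052632.
d = −(3/4) ln(1 − 4p/3) = −0.75 ln(1 − 0.070176) = −0.75 ln(0.929824)
  = −0.75 × (-0.072760) = 0.054570 substitutions/site.

0.05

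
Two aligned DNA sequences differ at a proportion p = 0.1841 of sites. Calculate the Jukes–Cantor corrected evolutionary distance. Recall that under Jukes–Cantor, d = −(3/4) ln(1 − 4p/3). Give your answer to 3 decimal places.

d = −(3/4) ln(1 − 4p/3) = −0.75 ln(1 − 0.245467) = −0.75 ln(0.754533)
  = −0.75 × (-0.281656) = 0.211242 substitutions/site.

0.211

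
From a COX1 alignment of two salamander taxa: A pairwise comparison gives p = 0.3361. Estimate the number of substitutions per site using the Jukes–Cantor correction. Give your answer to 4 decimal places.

d = −(3/4) ln(1 − 4p/3) = −0.75 ln(1 − 0.448133) = −0.75 ln(0.551867)
  = −0.75 × (-0.594448) = 0.445836 substitutions/site.

0.4458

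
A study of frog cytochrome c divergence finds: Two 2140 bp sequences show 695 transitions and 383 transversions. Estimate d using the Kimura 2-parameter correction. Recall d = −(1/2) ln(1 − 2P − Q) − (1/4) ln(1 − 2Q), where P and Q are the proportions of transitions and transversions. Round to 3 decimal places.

P = 695/2140 ≈ 0.324766 and Q = 383/2140 ≈ 0.178972.
Under the Kimura two-parameter model, d = −½ ln(1 − 2P − Q) − ¼ ln(1 − 2Q).
1 − 2P − Q = 0.171496, giving −½ ln(0.171496) = 0.881598.
1 − 2Q = 0.642056, giving −¼ ln(0.642056) = 0.110770.
d = 0.881598 + 0.110770 = 0.992368.

0.992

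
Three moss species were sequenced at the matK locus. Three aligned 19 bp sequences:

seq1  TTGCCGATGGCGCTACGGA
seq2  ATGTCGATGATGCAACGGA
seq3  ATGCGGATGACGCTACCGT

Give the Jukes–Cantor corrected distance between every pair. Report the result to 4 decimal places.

d(seq1,seq2) = 0.3241, d(seq1,seq3) = 0.3241, d(seq2,seq3) = 0.4099

seq1–seq2: 5/19 sites differ → p ≈ 0.263158, d = −0.75 ln(1 − 0.350877) = 0.324100 ≈ 0.3241.
seq1–seq3: 5/19 sites differ → p ≈ 0.263158, d = −0.75 ln(1 − 0.350877) = 0.324100 ≈ 0.3241.
seq2–seq3: 6/19 sites differ → p ≈ 0.315789, d = −0.75 ln(1 − 0.421052) = 0.409907 ≈ 0.4099.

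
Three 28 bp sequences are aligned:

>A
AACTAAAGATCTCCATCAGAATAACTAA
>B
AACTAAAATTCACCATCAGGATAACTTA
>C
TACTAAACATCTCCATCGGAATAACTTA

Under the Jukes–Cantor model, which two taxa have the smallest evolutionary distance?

A and C

A–B: 5/28 differ, p = 0.179, d = 0.204.
A–C: 4/28 differ, p = 0.143, d = 0.158.
B–C: 6/28 differ, p = 0.214, d = 0.252.
The smallest distance is between A and C.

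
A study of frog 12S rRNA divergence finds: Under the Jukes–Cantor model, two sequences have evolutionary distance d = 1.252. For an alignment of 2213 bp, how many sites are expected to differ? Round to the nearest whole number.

1347

Invert JC69: p = (3/4)(1 − e^(−4d/3)) = 0.75 × (1 − e^(-1.669333)) = 0.75 × (1 − 0.188373) = 0.608720.
Expected differing sites = pL ≈ 0.608720 × 2213 = 1347.09736 ≈ 1347.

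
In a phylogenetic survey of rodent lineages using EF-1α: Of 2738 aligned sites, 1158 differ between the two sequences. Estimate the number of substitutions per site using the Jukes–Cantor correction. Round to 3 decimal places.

p = 1158/2738 ≈ 0.422936.
d = −(3/4) ln(1 − 4p/3) = −0.75 ln(1 − 0.563915) = −0.75 ln(0.436085)
  = −0.75 × (-0.829918) = 0.622439 substitutions/site.

0.622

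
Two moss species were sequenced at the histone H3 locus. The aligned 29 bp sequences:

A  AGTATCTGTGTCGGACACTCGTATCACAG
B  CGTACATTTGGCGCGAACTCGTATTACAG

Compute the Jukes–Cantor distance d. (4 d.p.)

The sequences differ at 9 of 29 sites (1, 5, 6, 8, 11, 14, 15, 16, 25), so p = 9/29 ≈ 0.310345.
d = −(3/4) ln(1 − 4p/3) = −0.75 ln(1 − 0.413793) = −0.75 ln(0.586207)
  = −0.75 × (-0.534082) = 0.400562 substitutions/site.

0.4006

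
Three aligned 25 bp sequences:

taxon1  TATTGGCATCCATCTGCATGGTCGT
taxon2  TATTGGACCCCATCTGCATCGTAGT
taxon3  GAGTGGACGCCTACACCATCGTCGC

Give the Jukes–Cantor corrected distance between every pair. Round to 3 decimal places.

d(taxon1,taxon2) = 0.233, d(taxon1,taxon3) = 0.663, d(taxon2,taxon3) = 0.490

taxon1–taxon2: 5/25 sites differ → p = 0.2, d = −0.75 ln(1 − 0.266667) = 0.232617 ≈ 0.233.
taxon1–taxon3: 11/25 sites differ → p = 0.44, d = −0.75 ln(1 − 0.586667) = 0.662626 ≈ 0.663.
taxon2–taxon3: 9/25 sites differ → p = 0.36, d = −0.75 ln(1 − 0.48) = 0.490445 ≈ 0.490.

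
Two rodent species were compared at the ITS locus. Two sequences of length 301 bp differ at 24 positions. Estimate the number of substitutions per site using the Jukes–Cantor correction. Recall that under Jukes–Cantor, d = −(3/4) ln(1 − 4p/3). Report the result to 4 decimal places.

0.0843

p = 24/301 ≈ 0.079734.
d = −(3/4) ln(1 − 4p/3) = −0.75 ln(1 − 0.106312) = −0.75 ln(0.893688)
  = −0.75 × (-0.112399) = 0.084299 substitutions/site.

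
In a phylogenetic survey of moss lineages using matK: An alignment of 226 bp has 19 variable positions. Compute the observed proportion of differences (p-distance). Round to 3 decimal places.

0.084

p = 19/226 = 0.084070… ≈ 0.084 (to 3 d.p.).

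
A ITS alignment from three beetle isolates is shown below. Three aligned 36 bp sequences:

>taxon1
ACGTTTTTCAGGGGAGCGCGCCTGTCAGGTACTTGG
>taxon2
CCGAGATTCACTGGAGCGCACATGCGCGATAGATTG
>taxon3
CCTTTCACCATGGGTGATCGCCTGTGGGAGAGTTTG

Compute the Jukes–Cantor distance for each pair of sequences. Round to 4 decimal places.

d(taxon1,taxon2) = 0.6082, d(taxon1,taxon3) = 0.6082, d(taxon2,taxon3) = 0.7449

taxon1–taxon2: 15/36 sites differ → p ≈ 0.416667, d = −0.75 ln(1 − 0.555556) = 0.608198 ≈ 0.6082.
taxon1–taxon3: 15/36 sites differ → p ≈ 0.416667, d = −0.75 ln(1 − 0.555556) = 0.608198 ≈ 0.6082.
taxon2–taxon3: 17/36 sites differ → p ≈ 0.472222, d = −0.75 ln(1 − 0.629629) = 0.744938 ≈ 0.7449.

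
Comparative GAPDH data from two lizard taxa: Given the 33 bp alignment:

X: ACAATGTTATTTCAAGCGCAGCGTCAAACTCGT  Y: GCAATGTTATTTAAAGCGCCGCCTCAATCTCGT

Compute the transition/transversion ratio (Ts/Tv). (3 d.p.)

Transitions are A↔G and C↔T; transversions are all other mismatches.
Transitions: 1. Transversions: 4.
R = 1/4 = 0.250.

0.250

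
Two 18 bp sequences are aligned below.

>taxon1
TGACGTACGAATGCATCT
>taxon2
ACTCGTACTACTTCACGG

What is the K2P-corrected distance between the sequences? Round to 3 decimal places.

Of 18 sites, 1 differences are transitions and 8 are transversions, so P = 1/18 ≈ 0.055556 and Q = 8/18 ≈ 0.444444.
Under the Kimura two-parameter model, d = −½ ln(1 − 2P − Q) − ¼ ln(1 − 2Q).
1 − 2P − Q = 0.444444, giving −½ ln(0.444444) = 0.405466.
1 − 2Q = 0.111112, giving −¼ ln(0.111112) = 0.549304.
d = 0.405466 + 0.549304 = 0.954770.

0.955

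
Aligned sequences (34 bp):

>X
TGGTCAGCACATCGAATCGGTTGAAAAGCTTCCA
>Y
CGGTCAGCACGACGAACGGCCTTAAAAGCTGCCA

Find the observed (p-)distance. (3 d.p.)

0.265

The sequences differ at 9 of 34 positions (sites 1, 11, 12, 17, 18, 20, 21, 23, 31).
p = 9/34 = 0.264705… ≈ 0.265 (to 3 d.p.).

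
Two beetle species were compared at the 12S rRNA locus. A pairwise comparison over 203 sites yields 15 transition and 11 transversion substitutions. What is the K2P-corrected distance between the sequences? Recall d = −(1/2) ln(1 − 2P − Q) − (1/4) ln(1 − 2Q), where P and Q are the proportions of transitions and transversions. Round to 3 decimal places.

P = 15/203 ≈ 0.073892 and Q = 11/203 ≈ 0.054187.
Under the Kimura two-parameter model, d = −½ ln(1 − 2P − Q) − ¼ ln(1 − 2Q).
1 − 2P − Q = 0.798029, giving −½ ln(0.798029) = 0.112805.
1 − 2Q = 0.891626, giving −¼ ln(0.891626) = 0.028677.
d = 0.112805 + 0.028677 = 0.141482.

0.141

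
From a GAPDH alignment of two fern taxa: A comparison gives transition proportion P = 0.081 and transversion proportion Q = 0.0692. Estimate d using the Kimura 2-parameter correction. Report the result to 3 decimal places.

0.169

Under the Kimura two-parameter model, d = −½ ln(1 − 2P − Q) − ¼ ln(1 − 2Q).
1 − 2P − Q = 0.7688, giving −½ ln(0.7688) = 0.131462.
1 − 2Q = 0.8616, giving −¼ ln(0.8616) = 0.037241.
d = 0.131462 + 0.037241 = 0.168703.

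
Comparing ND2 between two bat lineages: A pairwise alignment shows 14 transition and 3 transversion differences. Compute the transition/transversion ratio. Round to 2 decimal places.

R = 14/3 = 4.666666… ≈ 4.67 (to 2 d.p.).

4.67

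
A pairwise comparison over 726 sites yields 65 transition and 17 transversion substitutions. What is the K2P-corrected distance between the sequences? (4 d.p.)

P = 65/726 ≈ 0.089532 and Q = 17/726 ≈ 0.023416.
Under the Kimura two-parameter model, d = −½ ln(1 − 2P − Q) − ¼ ln(1 − 2Q).
1 − 2P − Q = 0.79752, giving −½ ln(0.79752) = 0.113124.
1 − 2Q = 0.953168, giving −¼ ln(0.953168) = 0.011991.
d = 0.113124 + 0.011991 = 0.125115.

0.1251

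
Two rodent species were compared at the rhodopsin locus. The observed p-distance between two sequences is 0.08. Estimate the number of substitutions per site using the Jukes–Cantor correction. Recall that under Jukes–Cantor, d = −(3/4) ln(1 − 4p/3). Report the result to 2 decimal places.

d = −(3/4) ln(1 − 4p/3) = −0.75 ln(1 − 0.106667) = −0.75 ln(0.893333)
  = −0.75 × (-0.112796) = 0.084597 substitutions/site.

0.08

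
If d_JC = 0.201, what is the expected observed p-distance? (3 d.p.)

p = (3/4)(1 − e^(−4d/3)) = 0.75 × (1 − e^(-0.268)) = 0.75 × (1 − 0.764908) = 0.176319.

0.176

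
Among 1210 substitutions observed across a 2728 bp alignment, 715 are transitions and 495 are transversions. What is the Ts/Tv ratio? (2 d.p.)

R = 715/495 = 1.444444… ≈ 1.44 (to 2 d.p.).

1.44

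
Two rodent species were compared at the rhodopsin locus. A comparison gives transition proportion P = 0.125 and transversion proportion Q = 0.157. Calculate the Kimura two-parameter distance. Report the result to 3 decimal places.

Under the Kimura two-parameter model, d = −½ ln(1 − 2P − Q) − ¼ ln(1 − 2Q).
1 − 2P − Q = 0.593, giving −½ ln(0.593) = 0.261280.
1 − 2Q = 0.686, giving −¼ ln(0.686) = 0.094219.
d = 0.261280 + 0.094219 = 0.355499.

0.355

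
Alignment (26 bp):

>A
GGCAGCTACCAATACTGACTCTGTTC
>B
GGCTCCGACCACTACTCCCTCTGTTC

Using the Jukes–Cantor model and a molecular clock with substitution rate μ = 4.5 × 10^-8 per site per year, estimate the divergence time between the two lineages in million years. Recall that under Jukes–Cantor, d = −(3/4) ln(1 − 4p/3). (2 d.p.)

3.06

The sequences differ at 6 of 26 sites (4, 5, 7, 12, 17, 18), so p = 6/26 ≈ 0.230769.
d = −(3/4) ln(1 − 4p/3) = −0.75 ln(1 − 0.307692) = −0.75 ln(0.692308)
  = −0.75 × (-0.367724) = 0.275793 substitutions/site.
Under a molecular clock d = 2μt, so t = d/(2μ) = 0.275793 / (2 × 4.5 × 10^-8) = 3.06 million years.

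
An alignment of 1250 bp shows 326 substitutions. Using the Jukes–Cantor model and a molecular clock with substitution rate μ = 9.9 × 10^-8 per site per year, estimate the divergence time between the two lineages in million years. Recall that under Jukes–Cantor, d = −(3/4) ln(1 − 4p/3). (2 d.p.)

p = 326/1250 = 0.2608.
d = −(3/4) ln(1 − 4p/3) = −0.75 ln(1 − 0.347733) = −0.75 ln(0.652267)
  = −0.75 × (-0.427301) = 0.320476 substitutions/site.
Under a molecular clock d = 2μt, so t = d/(2μ) = 0.320476 / (2 × 9.9 × 10^-8) = 1.62 million years.

1.62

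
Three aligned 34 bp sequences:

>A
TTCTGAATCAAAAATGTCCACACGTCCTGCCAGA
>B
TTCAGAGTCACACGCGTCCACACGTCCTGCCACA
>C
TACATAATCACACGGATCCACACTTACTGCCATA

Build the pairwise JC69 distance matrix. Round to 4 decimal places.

A–B: 7/34 sites differ → p ≈ 0.205882, d = −0.75 ln(1 − 0.274509) = 0.240680 ≈ 0.2407.
A–C: 11/34 sites differ → p ≈ 0.323529, d = −0.75 ln(1 − 0.431372) = 0.423397 ≈ 0.4234.
B–C: 8/34 sites differ → p ≈ 0.235294, d = −0.75 ln(1 − 0.313725) = 0.282358 ≈ 0.2824.

d(A,B) = 0.2407, d(A,C) = 0.4234, d(B,C) = 0.2824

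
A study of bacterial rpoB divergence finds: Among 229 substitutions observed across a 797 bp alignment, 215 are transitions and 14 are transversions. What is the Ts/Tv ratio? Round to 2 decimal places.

15.36

R = 215/14 = 15.357142… ≈ 15.36 (to 2 d.p.).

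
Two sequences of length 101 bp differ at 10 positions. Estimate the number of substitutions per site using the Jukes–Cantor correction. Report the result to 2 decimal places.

p = 10/101 ≈ 0.09901.
d = −(3/4) ln(1 − 4p/3) = −0.75 ln(1 − 0.132013) = −0.75 ln(0.867987)
  = −0.75 × (-0.141579) = 0.106184 substitutions/site.

0.11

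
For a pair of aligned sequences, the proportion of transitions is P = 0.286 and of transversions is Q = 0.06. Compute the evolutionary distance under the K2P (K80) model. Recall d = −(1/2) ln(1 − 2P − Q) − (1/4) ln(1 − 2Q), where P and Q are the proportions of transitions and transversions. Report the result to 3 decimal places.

Under the Kimura two-parameter model, d = −½ ln(1 − 2P − Q) − ¼ ln(1 − 2Q).
1 − 2P − Q = 0.368, giving −½ ln(0.368) = 0.499836.
1 − 2Q = 0.88, giving −¼ ln(0.88) = 0.031958.
d = 0.499836 + 0.031958 = 0.531794.

0.532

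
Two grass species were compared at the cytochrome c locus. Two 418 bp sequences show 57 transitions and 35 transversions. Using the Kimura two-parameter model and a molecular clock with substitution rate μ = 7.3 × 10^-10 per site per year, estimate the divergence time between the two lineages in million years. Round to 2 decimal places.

P = 57/418 ≈ 0.136364 and Q = 35/418 ≈ 0.083732.
Under the Kimura two-parameter model, d = −½ ln(1 − 2P − Q) − ¼ ln(1 − 2Q).
1 − 2P − Q = 0.64354, giving −½ ln(0.64354) = 0.220386.
1 − 2Q = 0.832536, giving −¼ ln(0.832536) = 0.045820.
d = 0.220386 + 0.045820 = 0.266206.
Under a molecular clock d = 2μt, so t = d/(2μ) = 0.266206 / (2 × 7.3 × 10^-10) = 182.33 million years.

182.33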